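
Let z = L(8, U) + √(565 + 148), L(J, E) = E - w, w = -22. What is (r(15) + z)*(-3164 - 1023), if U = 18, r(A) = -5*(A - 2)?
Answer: 104675 - 4187*√713 ≈ -7126.5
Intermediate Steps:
r(A) = 10 - 5*A (r(A) = -5*(-2 + A) = 10 - 5*A)
L(J, E) = 22 + E (L(J, E) = E - 1*(-22) = E + 22 = 22 + E)
z = 40 + √713 (z = (22 + 18) + √(565 + 148) = 40 + √713 ≈ 66.702)
(r(15) + z)*(-3164 - 1023) = ((10 - 5*15) + (40 + √713))*(-3164 - 1023) = ((10 - 75) + (40 + √713))*(-4187) = (-65 + (40 + √713))*(-4187) = (-25 + √713)*(-4187) = 104675 - 4187*√713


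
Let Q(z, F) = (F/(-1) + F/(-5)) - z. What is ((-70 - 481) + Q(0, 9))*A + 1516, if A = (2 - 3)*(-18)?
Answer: -42982/5 ≈ -8596.4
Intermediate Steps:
Q(z, F) = -z - 6*F/5 (Q(z, F) = (F*(-1) + F*(-⅕)) - z = (-F - F/5) - z = -6*F/5 - z = -z - 6*F/5)
A = 18 (A = -1*(-18) = 18)
((-70 - 481) + Q(0, 9))*A + 1516 = ((-70 - 481) + (-1*0 - 6/5*9))*18 + 1516 = (-551 + (0 - 54/5))*18 + 1516 = (-551 - 54/5)*18 + 1516 = -2809/5*18 + 1516 = -50562/5 + 1516 = -42982/5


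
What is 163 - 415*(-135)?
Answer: 56188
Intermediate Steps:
163 - 415*(-135) = 163 + 56025 = 56188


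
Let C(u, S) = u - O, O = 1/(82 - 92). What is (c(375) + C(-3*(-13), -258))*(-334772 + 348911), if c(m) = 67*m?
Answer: 3557952099/10 ≈ 3.5579e+8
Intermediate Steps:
O = -⅒ (O = 1/(-10) = -⅒ ≈ -0.10000)
C(u, S) = ⅒ + u (C(u, S) = u - 1*(-⅒) = u + ⅒ = ⅒ + u)
(c(375) + C(-3*(-13), -258))*(-334772 + 348911) = (67*375 + (⅒ - 3*(-13)))*(-334772 + 348911) = (25125 + (⅒ + 39))*14139 = (25125 + 391/10)*14139 = (251641/10)*14139 = 3557952099/10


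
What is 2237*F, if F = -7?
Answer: -15659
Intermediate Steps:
2237*F = 2237*(-7) = -15659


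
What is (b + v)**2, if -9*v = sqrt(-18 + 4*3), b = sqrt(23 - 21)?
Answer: 52/27 - 4*I*sqrt(3)/9 ≈ 1.9259 - 0.7698*I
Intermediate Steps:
b = sqrt(2) ≈ 1.4142
v = -I*sqrt(6)/9 (v = -sqrt(-18 + 4*3)/9 = -sqrt(-18 + 12)/9 = -I*sqrt(6)/9 ≈ -0.27217*I)
(b + v)**2 = (sqrt(2) - I*sqrt(6)/9)**2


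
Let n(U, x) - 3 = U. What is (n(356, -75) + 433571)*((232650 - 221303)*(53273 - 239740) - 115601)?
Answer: -918177069134500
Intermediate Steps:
n(U, x) = 3 + U
(n(356, -75) + 433571)*((232650 - 221303)*(53273 - 239740) - 115601) = ((3 + 356) + 433571)*((232650 - 221303)*(53273 - 239740) - 115601) = (359 + 433571)*(11347*(-186467) - 115601) = 433930*(-2115841049 - 115601) = 433930*(-2115956650) = -918177069134500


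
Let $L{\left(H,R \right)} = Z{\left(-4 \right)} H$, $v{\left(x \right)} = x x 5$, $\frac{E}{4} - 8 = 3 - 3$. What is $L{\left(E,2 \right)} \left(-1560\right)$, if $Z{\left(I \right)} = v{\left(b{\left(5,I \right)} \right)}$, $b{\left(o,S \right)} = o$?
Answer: $-6240000$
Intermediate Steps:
$E = 32$ ($E = 32 + 4 \left(3 - 3\right) = 32 + 4 \cdot 0 = 32 + 0 = 32$)
$v{\left(x \right)} = 5 x^{2}$ ($v{\left(x \right)} = x^{2} \cdot 5 = 5 x^{2}$)
$Z{\left(I \right)} = 125$ ($Z{\left(I \right)} = 5 \cdot 5^{2} = 5 \cdot 25 = 125$)
$L{\left(H,R \right)} = 125 H$
$L{\left(E,2 \right)} \left(-1560\right) = 125 \cdot 32 \left(-1560\right) = 4000 \left(-1560\right) = -6240000$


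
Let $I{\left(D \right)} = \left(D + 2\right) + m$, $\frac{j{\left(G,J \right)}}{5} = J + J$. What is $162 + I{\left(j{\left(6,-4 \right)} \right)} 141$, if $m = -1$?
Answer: $-5337$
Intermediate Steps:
$j{\left(G,J \right)} = 10 J$ ($j{\left(G,J \right)} = 5 \left(J + J\right) = 5 \cdot 2 J = 10 J$)
$I{\left(D \right)} = 1 + D$ ($I{\left(D \right)} = \left(D + 2\right) - 1 = \left(2 + D\right) - 1 = 1 + D$)
$162 + I{\left(j{\left(6,-4 \right)} \right)} 141 = 162 + \left(1 + 10 \left(-4\right)\right) 141 = 162 + \left(1 - 40\right) 141 = 162 - 5499 = -5337$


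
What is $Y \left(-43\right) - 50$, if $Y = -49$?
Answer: $2057$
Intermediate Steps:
$Y \left(-43\right) - 50 = \left(-49\right) \left(-43\right) - 50 = 2107 - 50 = 2057$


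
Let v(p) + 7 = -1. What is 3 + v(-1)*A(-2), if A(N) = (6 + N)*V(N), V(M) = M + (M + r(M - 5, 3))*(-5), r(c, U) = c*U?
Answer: -3613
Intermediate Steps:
r(c, U) = U*c
v(p) = -8 (v(p) = -7 - 1 = -8)
V(M) = 75 - 19*M (V(M) = M + (M + 3*(M - 5))*(-5) = M + (M + 3*(-5 + M))*(-5) = M + (M + (-15 + 3*M))*(-5) = M + (-15 + 4*M)*(-5) = M + (75 - 20*M) = 75 - 19*M)
A(N) = (6 + N)*(75 - 19*N)
3 + v(-1)*A(-2) = 3 - (-8)*(-75 + 19*(-2))*(6 - 2) = 3 - (-8)*(-75 - 38)*4 = 3 - (-8)*(-113)*4 = 3 - 8*452 = 3 - 3616 = -3613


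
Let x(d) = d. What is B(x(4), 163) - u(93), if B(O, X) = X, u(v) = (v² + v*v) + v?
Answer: -17228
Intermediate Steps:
u(v) = v + 2*v² (u(v) = (v² + v²) + v = 2*v² + v = v + 2*v²)
B(x(4), 163) - u(93) = 163 - 93*(1 + 2*93) = 163 - 93*(1 + 186) = 163 - 93*187 = 163 - 1*17391 = 163 - 17391 = -17228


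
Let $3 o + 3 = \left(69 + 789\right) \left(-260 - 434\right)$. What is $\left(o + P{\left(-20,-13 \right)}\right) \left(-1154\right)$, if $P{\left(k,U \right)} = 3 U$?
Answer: $229096696$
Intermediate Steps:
$o = -198485$ ($o = -1 + \frac{\left(69 + 789\right) \left(-260 - 434\right)}{3} = -1 + \frac{858 \left(-694\right)}{3} = -1 + \frac{1}{3} \left(-595452\right) = -1 - 198484 = -198485$)
$\left(o + P{\left(-20,-13 \right)}\right) \left(-1154\right) = \left(-198485 + 3 \left(-13\right)\right) \left(-1154\right) = \left(-198485 - 39\right) \left(-1154\right) = \left(-198524\right) \left(-1154\right) = 229096696$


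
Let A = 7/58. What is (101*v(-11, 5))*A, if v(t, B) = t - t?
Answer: 0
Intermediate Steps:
v(t, B) = 0
A = 7/58 (A = 7*(1/58) = 7/58 ≈ 0.12069)
(101*v(-11, 5))*A = (101*0)*(7/58) = 0*(7/58) = 0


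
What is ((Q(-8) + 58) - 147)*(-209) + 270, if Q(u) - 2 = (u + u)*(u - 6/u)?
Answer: -5791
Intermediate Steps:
Q(u) = 2 + 2*u*(u - 6/u) (Q(u) = 2 + (u + u)*(u - 6/u) = 2 + (2*u)*(u - 6/u) = 2 + 2*u*(u - 6/u))
((Q(-8) + 58) - 147)*(-209) + 270 = (((-10 + 2*(-8)²) + 58) - 147)*(-209) + 270 = (((-10 + 2*64) + 58) - 147)*(-209) + 270 = (((-10 + 128) + 58) - 147)*(-209) + 270 = ((118 + 58) - 147)*(-209) + 270 = (176 - 147)*(-209) + 270 = 29*(-209) + 270 = -6061 + 270 = -5791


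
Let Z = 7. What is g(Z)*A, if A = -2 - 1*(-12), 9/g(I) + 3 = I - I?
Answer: -30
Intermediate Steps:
g(I) = -3 (g(I) = 9/(-3 + (I - I)) = 9/(-3 + 0) = 9/(-3) = 9*(-⅓) = -3)
A = 10 (A = -2 + 12 = 10)
g(Z)*A = -3*10 = -30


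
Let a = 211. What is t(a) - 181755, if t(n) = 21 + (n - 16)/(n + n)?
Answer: -76691553/422 ≈ -1.8173e+5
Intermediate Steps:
t(n) = 21 + (-16 + n)/(2*n) (t(n) = 21 + (-16 + n)/((2*n)) = 21 + (-16 + n)*(1/(2*n)) = 21 + (-16 + n)/(2*n))
t(a) - 181755 = (43/2 - 8/211) - 181755 = 9057/422 - 181755 = -76691553/422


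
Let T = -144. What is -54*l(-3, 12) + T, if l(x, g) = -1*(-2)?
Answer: -252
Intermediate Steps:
l(x, g) = 2
-54*l(-3, 12) + T = -54*2 - 144 = -108 - 144 = -252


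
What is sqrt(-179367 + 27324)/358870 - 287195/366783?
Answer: -287195/366783 + I*sqrt(152043)/358870 ≈ -0.78301 + 0.0010865*I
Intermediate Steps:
sqrt(-179367 + 27324)/358870 - 287195/366783 = sqrt(-152043)*(1/358870) - 287195*1/366783 = (I*sqrt(152043))*(1/358870) - 287195/366783 = I*sqrt(152043)/358870 - 287195/366783 = -287195/366783 + I*sqrt(152043)/358870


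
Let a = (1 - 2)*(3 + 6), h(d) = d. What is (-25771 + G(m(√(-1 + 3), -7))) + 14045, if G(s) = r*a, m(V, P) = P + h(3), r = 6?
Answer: -11780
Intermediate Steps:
m(V, P) = 3 + P (m(V, P) = P + 3 = 3 + P)
a = -9 (a = -1*9 = -9)
G(s) = -54 (G(s) = 6*(-9) = -54)
(-25771 + G(m(√(-1 + 3), -7))) + 14045 = (-25771 - 54) + 14045 = -25825 + 14045 = -11780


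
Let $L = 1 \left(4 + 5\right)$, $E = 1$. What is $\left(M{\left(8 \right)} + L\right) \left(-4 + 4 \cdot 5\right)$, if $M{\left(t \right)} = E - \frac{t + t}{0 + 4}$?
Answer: $96$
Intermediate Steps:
$L = 9$ ($L = 1 \cdot 9 = 9$)
$M{\left(t \right)} = 1 - \frac{t}{2}$ ($M{\left(t \right)} = 1 - \frac{t + t}{0 + 4} = 1 - \frac{2 t}{4} = 1 - 2 t \frac{1}{4} = 1 - \frac{t}{2}$)
$\left(M{\left(8 \right)} + L\right) \left(-4 + 4 \cdot 5\right) = \left(\left(1 - 4\right) + 9\right) \left(-4 + 4 \cdot 5\right) = \left(\left(1 - 4\right) + 9\right) \left(-4 + 20\right) = \left(-3 + 9\right) 16 = 6 \cdot 16 = 96$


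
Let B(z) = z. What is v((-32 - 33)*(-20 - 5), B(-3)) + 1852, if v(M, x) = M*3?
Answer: 6727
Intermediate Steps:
v(M, x) = 3*M
v((-32 - 33)*(-20 - 5), B(-3)) + 1852 = 3*((-32 - 33)*(-20 - 5)) + 1852 = 3*(-65*(-25)) + 1852 = 3*1625 + 1852 = 4875 + 1852 = 6727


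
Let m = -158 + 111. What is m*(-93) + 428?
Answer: 4799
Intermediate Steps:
m = -47
m*(-93) + 428 = -47*(-93) + 428 = 4371 + 428 = 4799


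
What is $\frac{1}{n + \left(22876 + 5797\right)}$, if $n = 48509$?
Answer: $\frac{1}{77182} \approx 1.2956 \cdot 10^{-5}$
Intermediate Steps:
$\frac{1}{n + \left(22876 + 5797\right)} = \frac{1}{48509 + \left(22876 + 5797\right)} = \frac{1}{48509 + 28673} = \frac{1}{77182}$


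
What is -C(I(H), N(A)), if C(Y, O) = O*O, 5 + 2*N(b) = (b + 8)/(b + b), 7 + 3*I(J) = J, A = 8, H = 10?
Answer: -4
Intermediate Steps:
I(J) = -7/3 + J/3
N(b) = -5/2 + (8 + b)/(4*b) (N(b) = -5/2 + ((b + 8)/(b + b))/2 = -5/2 + ((8 + b)/((2*b)))/2 = -5/2 + ((8 + b)*(1/(2*b)))/2 = -5/2 + ((8 + b)/(2*b))/2 = -5/2 + (8 + b)/(4*b))
C(Y, O) = O**2
-C(I(H), N(A)) = -(-9/4 + 2/8)**2 = -(-9/4 + 2*(1/8))**2 = -(-9/4 + 1/4)**2 = -1*(-2)**2 = -1*4 = -4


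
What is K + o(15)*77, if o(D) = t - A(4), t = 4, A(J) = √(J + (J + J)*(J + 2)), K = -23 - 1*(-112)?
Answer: 397 - 154*√13 ≈ -158.25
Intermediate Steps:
K = 89 (K = -23 + 112 = 89)
A(J) = √(J + 2*J*(2 + J)) (A(J) = √(J + (2*J)*(2 + J)) = √(J + 2*J*(2 + J)))
o(D) = 4 - 2*√13 (o(D) = 4 - √(4*(5 + 2*4)) = 4 - √(4*(5 + 8)) = 4 - √(4*13) = 4 - √52 = 4 - 2*√13)
K + o(15)*77 = 89 + (4 - 2*√13)*77 = 89 + (308 - 154*√13) = 397 - 154*√13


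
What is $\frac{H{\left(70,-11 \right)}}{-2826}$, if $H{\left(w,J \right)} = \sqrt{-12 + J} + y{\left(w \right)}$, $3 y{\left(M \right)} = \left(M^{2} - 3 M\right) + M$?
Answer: $- \frac{2380}{4239} - \frac{i \sqrt{23}}{2826} \approx -0.56145 - 0.001697 i$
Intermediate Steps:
$y{\left(M \right)} = - \frac{2 M}{3} + \frac{M^{2}}{3}$ ($y{\left(M \right)} = \frac{\left(M^{2} - 3 M\right) + M}{3} = \frac{M^{2} - 2 M}{3} = - \frac{2 M}{3} + \frac{M^{2}}{3}$)
$H{\left(w,J \right)} = \sqrt{-12 + J} + \frac{w \left(-2 + w\right)}{3}$
$\frac{H{\left(70,-11 \right)}}{-2826} = \frac{\sqrt{-12 - 11} + \frac{1}{3} \cdot 70 \left(-2 + 70\right)}{-2826} = \left(\sqrt{-23} + \frac{1}{3} \cdot 70 \cdot 68\right) \left(- \frac{1}{2826}\right) = \left(i \sqrt{23} + \frac{4760}{3}\right) \left(- \frac{1}{2826}\right) = \left(\frac{4760}{3} + i \sqrt{23}\right) \left(- \frac{1}{2826}\right) = - \frac{2380}{4239} - \frac{i \sqrt{23}}{2826}$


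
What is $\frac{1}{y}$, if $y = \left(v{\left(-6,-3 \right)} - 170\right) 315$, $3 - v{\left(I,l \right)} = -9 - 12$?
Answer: $- \frac{1}{45990} \approx -2.1744 \cdot 10^{-5}$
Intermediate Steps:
$v{\left(I,l \right)} = 24$ ($v{\left(I,l \right)} = 3 - \left(-9 - 12\right) = 3 - -21 = 3 + 21 = 24$)
$y = -45990$ ($y = \left(24 - 170\right) 315 = \left(-146\right) 315 = -45990$)
$\frac{1}{y} = \frac{1}{-45990} = - \frac{1}{45990}$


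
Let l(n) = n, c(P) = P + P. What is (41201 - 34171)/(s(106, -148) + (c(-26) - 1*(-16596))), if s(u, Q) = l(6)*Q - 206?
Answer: 703/1545 ≈ 0.45502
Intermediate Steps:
c(P) = 2*P
s(u, Q) = -206 + 6*Q (s(u, Q) = 6*Q - 206 = -206 + 6*Q)
(41201 - 34171)/(s(106, -148) + (c(-26) - 1*(-16596))) = (41201 - 34171)/((-206 + 6*(-148)) + (2*(-26) - 1*(-16596))) = 7030/((-206 - 888) + (-52 + 16596)) = 7030/(-1094 + 16544) = 7030/15450 = 7030*(1/15450) = 703/1545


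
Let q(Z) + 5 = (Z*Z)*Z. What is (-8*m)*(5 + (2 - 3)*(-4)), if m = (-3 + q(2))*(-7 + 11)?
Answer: 0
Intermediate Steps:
q(Z) = -5 + Z³ (q(Z) = -5 + (Z*Z)*Z = -5 + Z²*Z = -5 + Z³)
m = 0 (m = (-3 + (-5 + 2³))*(-7 + 11) = (-3 + (-5 + 8))*4 = (-3 + 3)*4 = 0*4 = 0)
(-8*m)*(5 + (2 - 3)*(-4)) = (-8*0)*(5 + (2 - 3)*(-4)) = 0*(5 - 1*(-4)) = 0*(5 + 4) = 0*9 = 0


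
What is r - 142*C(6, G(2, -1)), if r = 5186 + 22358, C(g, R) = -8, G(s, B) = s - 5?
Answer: 28680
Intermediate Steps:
G(s, B) = -5 + s
r = 27544
r - 142*C(6, G(2, -1)) = 27544 - 142*(-8) = 27544 - 1*(-1136) = 27544 + 1136 = 28680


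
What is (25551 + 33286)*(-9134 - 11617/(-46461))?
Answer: -1468720886377/2733 ≈ -5.3740e+8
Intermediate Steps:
(25551 + 33286)*(-9134 - 11617/(-46461)) = 58837*(-9134 - 11617*(-1/46461)) = 58837*(-9134 + 11617/46461) = 58837*(-424363157/46461) = -1468720886377/2733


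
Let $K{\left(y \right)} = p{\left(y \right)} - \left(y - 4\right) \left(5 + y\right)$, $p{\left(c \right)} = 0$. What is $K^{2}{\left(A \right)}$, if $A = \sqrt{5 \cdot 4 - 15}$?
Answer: $\left(15 - \sqrt{5}\right)^{2} \approx 162.92$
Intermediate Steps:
$A = \sqrt{5}$ ($A = \sqrt{20 - 15} = \sqrt{5} \approx 2.2361$)
$K{\left(y \right)} = - \left(-4 + y\right) \left(5 + y\right)$ ($K{\left(y \right)} = 0 - \left(y - 4\right) \left(5 + y\right) = 0 - \left(-4 + y\right) \left(5 + y\right) = - \left(-4 + y\right) \left(5 + y\right)$)
$K^{2}{\left(A \right)} = \left(20 - \sqrt{5} - \left(\sqrt{5}\right)^{2}\right)^{2} = \left(20 - \sqrt{5} - 5\right)^{2} = \left(15 - \sqrt{5}\right)^{2}$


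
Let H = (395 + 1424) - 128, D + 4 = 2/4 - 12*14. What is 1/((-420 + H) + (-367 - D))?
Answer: 2/2151 ≈ 0.00092980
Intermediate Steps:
D = -343/2 (D = -4 + (2/4 - 12*14) = -4 + (2*(¼) - 168) = -4 + (½ - 168) = -4 - 335/2 = -343/2 ≈ -171.50)
H = 1691 (H = 1819 - 128 = 1691)
1/((-420 + H) + (-367 - D)) = 1/((-420 + 1691) + (-367 - 1*(-343/2))) = 1/(1271 + (-367 + 343/2)) = 1/(1271 - 391/2) = 1/(2151/2) = 2/2151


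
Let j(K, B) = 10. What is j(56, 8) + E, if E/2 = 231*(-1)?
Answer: -452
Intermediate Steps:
E = -462 (E = 2*(231*(-1)) = 2*(-231) = -462)
j(56, 8) + E = 10 - 462 = -452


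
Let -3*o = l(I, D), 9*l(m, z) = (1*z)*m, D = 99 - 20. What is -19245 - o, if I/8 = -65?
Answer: -560695/27 ≈ -20766.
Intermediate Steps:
I = -520 (I = 8*(-65) = -520)
D = 79
l(m, z) = m*z/9 (l(m, z) = ((1*z)*m)/9 = (z*m)/9 = (m*z)/9 = m*z/9)
o = 41080/27 (o = -(-520)*79/27 = -⅓*(-41080/9) = 41080/27 ≈ 1521.5)
-19245 - o = -19245 - 1*41080/27 = -19245 - 41080/27 = -560695/27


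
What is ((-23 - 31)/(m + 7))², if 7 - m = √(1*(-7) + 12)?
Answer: 2916/(14 - √5)² ≈ 21.071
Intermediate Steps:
m = 7 - √5 (m = 7 - √(1*(-7) + 12) = 7 - √(-7 + 12) = 7 - √5 ≈ 4.7639)
((-23 - 31)/(m + 7))² = ((-23 - 31)/((7 - √5) + 7))² = (-54/(14 - √5))² = 2916/(14 - √5)²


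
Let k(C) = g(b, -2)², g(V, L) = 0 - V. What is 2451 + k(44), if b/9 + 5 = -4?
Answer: 9012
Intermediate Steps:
b = -81 (b = -45 + 9*(-4) = -45 - 36 = -81)
g(V, L) = -V
k(C) = 6561 (k(C) = (-1*(-81))² = 81² = 6561)
2451 + k(44) = 2451 + 6561 = 9012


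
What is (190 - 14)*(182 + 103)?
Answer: 50160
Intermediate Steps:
(190 - 14)*(182 + 103) = 176*285 = 50160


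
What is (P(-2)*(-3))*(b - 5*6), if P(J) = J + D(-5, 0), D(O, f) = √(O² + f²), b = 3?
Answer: 243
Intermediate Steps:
P(J) = 5 + J (P(J) = J + √((-5)² + 0²) = J + √(25 + 0) = J + √25 = J + 5 = 5 + J)
(P(-2)*(-3))*(b - 5*6) = ((5 - 2)*(-3))*(3 - 5*6) = (3*(-3))*(3 - 30) = -9*(-27) = 243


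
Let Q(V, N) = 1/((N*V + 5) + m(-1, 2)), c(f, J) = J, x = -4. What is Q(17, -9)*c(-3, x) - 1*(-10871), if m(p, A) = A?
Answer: 793585/73 ≈ 10871.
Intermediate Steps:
Q(V, N) = 1/(7 + N*V) (Q(V, N) = 1/((N*V + 5) + 2) = 1/((5 + N*V) + 2) = 1/(7 + N*V))
Q(17, -9)*c(-3, x) - 1*(-10871) = -4/(7 - 9*17) - 1*(-10871) = -4/(7 - 153) + 10871 = -4/(-146) + 10871 = -1/146*(-4) + 10871 = 2/73 + 10871 = 793585/73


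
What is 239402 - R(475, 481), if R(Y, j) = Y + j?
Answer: 238446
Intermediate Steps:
239402 - R(475, 481) = 239402 - (475 + 481) = 239402 - 1*956 = 239402 - 956 = 238446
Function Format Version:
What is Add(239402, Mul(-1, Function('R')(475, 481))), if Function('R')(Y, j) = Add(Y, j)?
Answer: 238446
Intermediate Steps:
Add(239402, Mul(-1, Function('R')(475, 481))) = Add(239402, Mul(-1, Add(475, 481))) = Add(239402, Mul(-1, 956)) = Add(239402, -956) = 238446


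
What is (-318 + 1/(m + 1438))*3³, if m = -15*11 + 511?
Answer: -15317397/1784 ≈ -8586.0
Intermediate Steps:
m = 346 (m = -165 + 511 = 346)
(-318 + 1/(m + 1438))*3³ = (-318 + 1/(346 + 1438))*3³ = (-318 + 1/1784)*27 = -567311/1784*27 = -15317397/1784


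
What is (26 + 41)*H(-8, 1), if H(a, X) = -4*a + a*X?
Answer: 1608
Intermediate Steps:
H(a, X) = -4*a + X*a
(26 + 41)*H(-8, 1) = (26 + 41)*(-8*(-4 + 1)) = 67*(-8*(-3)) = 67*24 = 1608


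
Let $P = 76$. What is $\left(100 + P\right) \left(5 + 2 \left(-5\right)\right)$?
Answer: $-880$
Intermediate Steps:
$\left(100 + P\right) \left(5 + 2 \left(-5\right)\right) = \left(100 + 76\right) \left(5 + 2 \left(-5\right)\right) = 176 \left(5 - 10\right) = 176 \left(-5\right) = -880$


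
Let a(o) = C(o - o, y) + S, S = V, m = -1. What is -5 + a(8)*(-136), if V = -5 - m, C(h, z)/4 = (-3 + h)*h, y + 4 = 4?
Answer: 539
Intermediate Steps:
y = 0 (y = -4 + 4 = 0)
C(h, z) = 4*h*(-3 + h) (C(h, z) = 4*((-3 + h)*h) = 4*(h*(-3 + h)) = 4*h*(-3 + h))
V = -4 (V = -5 - 1*(-1) = -5 + 1 = -4)
S = -4
a(o) = -4 (a(o) = 4*(o - o)*(-3 + (o - o)) - 4 = 4*0*(-3 + 0) - 4 = 4*0*(-3) - 4 = 0 - 4 = -4)
-5 + a(8)*(-136) = -5 - 4*(-136) = -5 + 544 = 539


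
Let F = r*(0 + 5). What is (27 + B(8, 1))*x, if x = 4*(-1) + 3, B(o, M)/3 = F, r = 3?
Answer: -72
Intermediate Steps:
F = 15 (F = 3*(0 + 5) = 3*5 = 15)
B(o, M) = 45 (B(o, M) = 3*15 = 45)
x = -1 (x = -4 + 3 = -1)
(27 + B(8, 1))*x = (27 + 45)*(-1) = 72*(-1) = -72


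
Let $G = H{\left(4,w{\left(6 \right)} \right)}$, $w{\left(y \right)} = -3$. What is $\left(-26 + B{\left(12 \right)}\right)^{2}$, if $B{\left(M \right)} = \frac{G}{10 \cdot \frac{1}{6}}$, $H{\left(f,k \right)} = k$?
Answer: $\frac{19321}{25} \approx 772.84$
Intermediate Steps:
$G = -3$
$B{\left(M \right)} = - \frac{9}{5}$ ($B{\left(M \right)} = - \frac{3}{10 \cdot \frac{1}{6}} = - \frac{3}{\frac{5}{3}} = \left(-3\right) \frac{3}{5} = - \frac{9}{5}$)
$\left(-26 + B{\left(12 \right)}\right)^{2} = \left(-26 - \frac{9}{5}\right)^{2} = \left(- \frac{139}{5}\right)^{2} = \frac{19321}{25}$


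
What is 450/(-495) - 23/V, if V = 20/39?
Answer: -10067/220 ≈ -45.759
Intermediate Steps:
V = 20/39 (V = 20*(1/39) = 20/39 ≈ 0.51282)
450/(-495) - 23/V = 450/(-495) - 23/20/39 = 450*(-1/495) - 23*39/20 = -10/11 - 897/20 = -10067/220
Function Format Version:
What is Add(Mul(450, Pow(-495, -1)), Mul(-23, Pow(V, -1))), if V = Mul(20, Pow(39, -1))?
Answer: Rational(-10067, 220) ≈ -45.759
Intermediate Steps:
V = Rational(20, 39) (V = Mul(20, Rational(1, 39)) = Rational(20, 39) ≈ 0.51282)
Add(Mul(450, Pow(-495, -1)), Mul(-23, Pow(V, -1))) = Add(Mul(450, Pow(-495, -1)), Mul(-23, Pow(Rational(20, 39), -1))) = Add(Mul(450, Rational(-1, 495)), Mul(-23, Rational(39, 20))) = Add(Rational(-10, 11), Rational(-897, 20)) = Rational(-10067, 220)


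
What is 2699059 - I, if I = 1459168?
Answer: 1239891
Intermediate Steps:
2699059 - I = 2699059 - 1*1459168 = 2699059 - 1459168 = 1239891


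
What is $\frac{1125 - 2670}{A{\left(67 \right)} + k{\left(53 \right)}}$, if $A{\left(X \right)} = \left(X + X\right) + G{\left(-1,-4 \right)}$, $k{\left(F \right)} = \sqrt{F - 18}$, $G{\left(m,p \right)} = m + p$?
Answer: $- \frac{199305}{16606} + \frac{1545 \sqrt{35}}{16606} \approx -11.452$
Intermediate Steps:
$k{\left(F \right)} = \sqrt{-18 + F}$
$A{\left(X \right)} = -5 + 2 X$ ($A{\left(X \right)} = \left(X + X\right) - 5 = 2 X - 5 = -5 + 2 X$)
$\frac{1125 - 2670}{A{\left(67 \right)} + k{\left(53 \right)}} = \frac{1125 - 2670}{\left(-5 + 2 \cdot 67\right) + \sqrt{-18 + 53}} = - \frac{1545}{\left(-5 + 134\right) + \sqrt{35}} = - \frac{1545}{129 + \sqrt{35}}$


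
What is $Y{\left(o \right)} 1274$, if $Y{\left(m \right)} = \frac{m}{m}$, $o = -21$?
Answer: $1274$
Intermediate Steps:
$Y{\left(m \right)} = 1$
$Y{\left(o \right)} 1274 = 1 \cdot 1274 = 1274$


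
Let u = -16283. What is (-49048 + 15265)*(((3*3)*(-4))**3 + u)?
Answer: 2126268237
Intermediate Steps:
(-49048 + 15265)*(((3*3)*(-4))**3 + u) = (-49048 + 15265)*(((3*3)*(-4))**3 - 16283) = -33783*((9*(-4))**3 - 16283) = -33783*((-36)**3 - 16283) = -33783*(-46656 - 16283) = -33783*(-62939) = 2126268237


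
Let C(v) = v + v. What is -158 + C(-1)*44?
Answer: -246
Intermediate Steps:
C(v) = 2*v
-158 + C(-1)*44 = -158 + (2*(-1))*44 = -158 - 2*44 = -158 - 88 = -246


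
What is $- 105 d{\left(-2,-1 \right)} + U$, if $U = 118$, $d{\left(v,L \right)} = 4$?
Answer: $-302$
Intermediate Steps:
$- 105 d{\left(-2,-1 \right)} + U = \left(-105\right) 4 + 118 = -420 + 118 = -302$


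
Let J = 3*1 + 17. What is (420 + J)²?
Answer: 193600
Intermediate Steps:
J = 20 (J = 3 + 17 = 20)
(420 + J)² = (420 + 20)² = 440² = 193600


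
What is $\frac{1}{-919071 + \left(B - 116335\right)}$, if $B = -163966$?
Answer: $- \frac{1}{1199372} \approx -8.3377 \cdot 10^{-7}$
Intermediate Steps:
$\frac{1}{-919071 + \left(B - 116335\right)} = \frac{1}{-919071 - 280301} = \frac{1}{-1199372} = - \frac{1}{1199372}$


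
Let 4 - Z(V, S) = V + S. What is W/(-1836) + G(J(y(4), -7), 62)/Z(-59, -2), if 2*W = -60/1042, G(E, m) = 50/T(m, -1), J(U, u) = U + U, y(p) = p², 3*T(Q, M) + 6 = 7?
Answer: 9565625/4145076 ≈ 2.3077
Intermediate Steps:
T(Q, M) = ⅓ (T(Q, M) = -2 + (⅓)*7 = -2 + 7/3 = ⅓)
Z(V, S) = 4 - S - V (Z(V, S) = 4 - (V + S) = 4 - (S + V) = 4 + (-S - V) = 4 - S - V)
J(U, u) = 2*U
G(E, m) = 150 (G(E, m) = 50/(⅓) = 50*3 = 150)
W = -15/521 (W = (-60/1042)/2 = (-60*1/1042)/2 = (½)*(-30/521) = -15/521 ≈ -0.028791)
W/(-1836) + G(J(y(4), -7), 62)/Z(-59, -2) = -15/521/(-1836) + 150/(4 - 1*(-2) - 1*(-59)) = -15/521*(-1/1836) + 150/(4 + 2 + 59) = 5/318852 + 150/65 = 5/318852 + 150*(1/65) = 5/318852 + 30/13 = 9565625/4145076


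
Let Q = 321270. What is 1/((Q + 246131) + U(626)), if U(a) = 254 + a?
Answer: 1/568281 ≈ 1.7597e-6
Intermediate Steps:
1/((Q + 246131) + U(626)) = 1/((321270 + 246131) + (254 + 626)) = 1/(567401 + 880) = 1/568281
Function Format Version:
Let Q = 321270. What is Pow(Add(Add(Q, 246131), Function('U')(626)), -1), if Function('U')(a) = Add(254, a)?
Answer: Rational(1, 568281) ≈ 1.7597e-6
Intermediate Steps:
Pow(Add(Add(Q, 246131), Function('U')(626)), -1) = Pow(Add(Add(321270, 246131), Add(254, 626)), -1) = Pow(Add(567401, 880), -1) = Pow(568281, -1) = Rational(1, 568281)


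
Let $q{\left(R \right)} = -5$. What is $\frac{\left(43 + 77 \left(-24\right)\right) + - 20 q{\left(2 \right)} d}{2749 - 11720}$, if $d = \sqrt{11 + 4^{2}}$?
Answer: $\frac{1805}{8971} - \frac{300 \sqrt{3}}{8971} \approx 0.14328$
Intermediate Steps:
$d = 3 \sqrt{3}$ ($d = \sqrt{11 + 16} = \sqrt{27} = 3 \sqrt{3} \approx 5.1962$)
$\frac{\left(43 + 77 \left(-24\right)\right) + - 20 q{\left(2 \right)} d}{2749 - 11720} = \frac{\left(43 + 77 \left(-24\right)\right) + \left(-20\right) \left(-5\right) 3 \sqrt{3}}{2749 - 11720} = \frac{\left(43 - 1848\right) + 100 \cdot 3 \sqrt{3}}{-8971} = \left(-1805 + 300 \sqrt{3}\right) \left(- \frac{1}{8971}\right) = \frac{1805}{8971} - \frac{300 \sqrt{3}}{8971}$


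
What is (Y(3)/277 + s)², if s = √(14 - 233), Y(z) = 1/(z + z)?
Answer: -604931435/2762244 + I*√219/831 ≈ -219.0 + 0.017808*I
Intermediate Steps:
Y(z) = 1/(2*z)
s = I*√219 (s = √(-219) = I*√219 ≈ 14.799*I)
(Y(3)/277 + s)² = (((½)/3)/277 + I*√219)² = (((½)*(⅓))*(1/277) + I*√219)² = ((⅙)*(1/277) + I*√219)² = (1/1662 + I*√219)²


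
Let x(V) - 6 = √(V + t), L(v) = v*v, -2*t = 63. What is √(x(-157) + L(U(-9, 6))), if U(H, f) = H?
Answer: √(348 + 2*I*√754)/2 ≈ 9.3562 + 0.73371*I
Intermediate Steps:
t = -63/2 (t = -½*63 = -63/2 ≈ -31.500)
L(v) = v²
x(V) = 6 + √(-63/2 + V) (x(V) = 6 + √(V - 63/2) = 6 + √(-63/2 + V))
√(x(-157) + L(U(-9, 6))) = √((6 + √(-126 + 4*(-157))/2) + (-9)²) = √((6 + √(-126 - 628)/2) + 81) = √((6 + √(-754)/2) + 81) = √((6 + (I*√754)/2) + 81) = √((6 + I*√754/2) + 81) = √(87 + I*√754/2)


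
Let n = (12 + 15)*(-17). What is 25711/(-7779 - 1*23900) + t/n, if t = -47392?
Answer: 1489529819/14540661 ≈ 102.44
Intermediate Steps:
n = -459 (n = 27*(-17) = -459)
25711/(-7779 - 1*23900) + t/n = 25711/(-7779 - 1*23900) - 47392/(-459) = 25711/(-7779 - 23900) - 47392*(-1/459) = 25711/(-31679) + 47392/459 = 25711*(-1/31679) + 47392/459 = -25711/31679 + 47392/459 = 1489529819/14540661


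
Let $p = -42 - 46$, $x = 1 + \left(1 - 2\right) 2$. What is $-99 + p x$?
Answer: $-11$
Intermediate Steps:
$x = -1$ ($x = 1 + \left(1 - 2\right) 2 = 1 - 2 = -1$)
$p = -88$ ($p = -42 - 46 = -88$)
$-99 + p x = -99 - -88 = -99 + 88 = -11$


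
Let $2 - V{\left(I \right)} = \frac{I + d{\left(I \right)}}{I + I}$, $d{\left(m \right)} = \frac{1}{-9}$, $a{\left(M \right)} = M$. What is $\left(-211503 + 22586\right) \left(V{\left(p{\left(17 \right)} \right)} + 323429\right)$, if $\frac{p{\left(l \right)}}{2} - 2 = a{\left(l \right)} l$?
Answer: $- \frac{640099521283723}{10476} \approx -6.1102 \cdot 10^{10}$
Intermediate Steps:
$d{\left(m \right)} = - \frac{1}{9}$
$p{\left(l \right)} = 4 + 2 l^{2}$ ($p{\left(l \right)} = 4 + 2 l l = 4 + 2 l^{2}$)
$V{\left(I \right)} = 2 - \frac{- \frac{1}{9} + I}{2 I}$ ($V{\left(I \right)} = 2 - \frac{I - \frac{1}{9}}{I + I} = 2 - \frac{- \frac{1}{9} + I}{2 I}$)
$\left(-211503 + 22586\right) \left(V{\left(p{\left(17 \right)} \right)} + 323429\right) = \left(-211503 + 22586\right) \left(\frac{1 + 27 \left(4 + 2 \cdot 17^{2}\right)}{18 \left(4 + 2 \cdot 17^{2}\right)} + 323429\right) = - 188917 \left(\frac{1 + 27 \left(4 + 2 \cdot 289\right)}{18 \left(4 + 2 \cdot 289\right)} + 323429\right) = - 188917 \left(\frac{1 + 27 \left(4 + 578\right)}{18 \left(4 + 578\right)} + 323429\right) = - 188917 \left(\frac{1 + 27 \cdot 582}{18 \cdot 582} + 323429\right) = - 188917 \left(\frac{1}{18} \cdot \frac{1}{582} \left(1 + 15714\right) + 323429\right) = - 188917 \left(\frac{1}{18} \cdot \frac{1}{582} \cdot 15715 + 323429\right) = - 188917 \left(\frac{15715}{10476} + 323429\right) = \left(-188917\right) \frac{3388257919}{10476} = - \frac{640099521283723}{10476}$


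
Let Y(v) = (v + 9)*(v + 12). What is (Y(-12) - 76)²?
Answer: 5776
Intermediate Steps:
Y(v) = (9 + v)*(12 + v)
(Y(-12) - 76)² = ((108 + (-12)² + 21*(-12)) - 76)² = ((108 + 144 - 252) - 76)² = (0 - 76)² = (-76)² = 5776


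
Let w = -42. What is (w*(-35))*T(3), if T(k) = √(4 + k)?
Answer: 1470*√7 ≈ 3889.3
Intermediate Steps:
(w*(-35))*T(3) = (-42*(-35))*√(4 + 3) = 1470*√7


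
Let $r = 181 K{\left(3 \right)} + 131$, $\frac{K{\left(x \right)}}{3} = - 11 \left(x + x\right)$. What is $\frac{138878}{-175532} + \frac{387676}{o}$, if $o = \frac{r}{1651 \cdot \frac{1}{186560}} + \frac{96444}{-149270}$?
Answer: $- \frac{19358181692691341559}{21817792808149542526} \approx -0.88727$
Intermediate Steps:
$K{\left(x \right)} = - 66 x$ ($K{\left(x \right)} = 3 \left(- 11 \left(x + x\right)\right) = 3 \left(- 11 \cdot 2 x\right) = 3 \left(- 22 x\right) = - 66 x$)
$r = -35707$ ($r = 181 \left(\left(-66\right) 3\right) + 131 = 181 \left(-198\right) + 131 = -35838 + 131 = -35707$)
$o = - \frac{497180976873722}{123222385}$ ($o = - \frac{35707}{1651 \cdot \frac{1}{186560}} + \frac{96444}{-149270} = - \frac{35707}{1651 \cdot \frac{1}{186560}} + 96444 \left(- \frac{1}{149270}\right) = - \frac{35707}{\frac{1651}{186560}} - \frac{48222}{74635} = \left(-35707\right) \frac{186560}{1651} - \frac{48222}{74635} = - \frac{6661497920}{1651} - \frac{48222}{74635} = - \frac{497180976873722}{123222385} \approx -4.0348 \cdot 10^{6}$)
$\frac{138878}{-175532} + \frac{387676}{o} = \frac{138878}{-175532} + \frac{387676}{- \frac{497180976873722}{123222385}} = 138878 \left(- \frac{1}{175532}\right) + 387676 \left(- \frac{123222385}{497180976873722}\right) = - \frac{69439}{87766} - \frac{23885180663630}{248590488436861} = - \frac{19358181692691341559}{21817792808149542526}$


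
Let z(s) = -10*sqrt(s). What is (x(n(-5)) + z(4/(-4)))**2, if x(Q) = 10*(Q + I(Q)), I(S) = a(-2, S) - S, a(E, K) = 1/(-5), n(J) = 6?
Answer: -96 + 40*I ≈ -96.0 + 40.0*I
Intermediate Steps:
a(E, K) = -1/5
I(S) = -1/5 - S
x(Q) = -2 (x(Q) = 10*(Q + (-1/5 - Q)) = 10*(-1/5) = -2)
(x(n(-5)) + z(4/(-4)))**2 = (-2 - 10*2*(I/2))**2 = (-2 - 10*I)**2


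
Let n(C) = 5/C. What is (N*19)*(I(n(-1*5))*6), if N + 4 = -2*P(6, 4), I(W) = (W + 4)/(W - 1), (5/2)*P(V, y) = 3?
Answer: 5472/5 ≈ 1094.4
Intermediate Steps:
P(V, y) = 6/5 (P(V, y) = (⅖)*3 = 6/5)
I(W) = (4 + W)/(-1 + W)
N = -32/5 (N = -4 - 2*6/5 = -4 - 12/5 = -32/5 ≈ -6.4000)
(N*19)*(I(n(-1*5))*6) = (-32/5*19)*(((4 + 5/((-1*5)))/(-1 + 5/((-1*5))))*6) = -608*(4 + 5/(-5))/(-1 + 5/(-5))*6/5 = -608*(4 + 5*(-⅕))/(-1 + 5*(-⅕))*6/5 = -608*(4 - 1)/(-1 - 1)*6/5 = -608*3/(-2)*6/5 = -608*(-½*3)*6/5 = -(-912)*6/5 = -608/5*(-9) = 5472/5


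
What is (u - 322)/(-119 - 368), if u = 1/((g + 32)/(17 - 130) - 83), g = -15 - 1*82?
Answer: 2999221/4535918 ≈ 0.66122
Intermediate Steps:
g = -97 (g = -15 - 82 = -97)
u = -113/9314 (u = 1/((-97 + 32)/(17 - 130) - 83) = 1/(-65/(-113) - 83) = 1/(-65*(-1/113) - 83) = 1/(65/113 - 83) = 1/(-9314/113) = -113/9314 ≈ -0.012132)
(u - 322)/(-119 - 368) = (-113/9314 - 322)/(-119 - 368) = -2999221/9314/(-487) = -2999221/9314*(-1/487) = 2999221/4535918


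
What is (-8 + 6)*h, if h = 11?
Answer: -22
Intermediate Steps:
(-8 + 6)*h = (-8 + 6)*11 = -2*11 = -22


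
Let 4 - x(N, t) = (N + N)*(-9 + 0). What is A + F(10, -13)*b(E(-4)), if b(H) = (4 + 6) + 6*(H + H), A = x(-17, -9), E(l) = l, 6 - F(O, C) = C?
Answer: -1024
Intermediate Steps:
F(O, C) = 6 - C
x(N, t) = 4 + 18*N (x(N, t) = 4 - (N + N)*(-9 + 0) = 4 - 2*N*(-9) = 4 - (-18)*N = 4 + 18*N)
A = -302 (A = 4 + 18*(-17) = 4 - 306 = -302)
b(H) = 10 + 12*H (b(H) = 10 + 6*(2*H) = 10 + 12*H)
A + F(10, -13)*b(E(-4)) = -302 + (6 - 1*(-13))*(10 + 12*(-4)) = -302 + (6 + 13)*(10 - 48) = -302 + 19*(-38) = -302 - 722 = -1024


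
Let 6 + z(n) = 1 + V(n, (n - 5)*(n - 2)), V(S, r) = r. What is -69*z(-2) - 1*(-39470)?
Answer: 37883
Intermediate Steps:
z(n) = -5 + (-5 + n)*(-2 + n) (z(n) = -6 + (1 + (n - 5)*(n - 2)) = -6 + (1 + (-5 + n)*(-2 + n)) = -5 + (-5 + n)*(-2 + n))
-69*z(-2) - 1*(-39470) = -69*(5 + (-2)**2 - 7*(-2)) - 1*(-39470) = -69*(5 + 4 + 14) + 39470 = -69*23 + 39470 = -1587 + 39470 = 37883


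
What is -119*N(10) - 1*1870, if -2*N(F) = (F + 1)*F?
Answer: 4675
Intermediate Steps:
N(F) = -F*(1 + F)/2 (N(F) = -(F + 1)*F/2 = -(1 + F)*F/2 = -F*(1 + F)/2)
-119*N(10) - 1*1870 = -(-119)*10*(1 + 10)/2 - 1*1870 = -(-119)*10*11/2 - 1870 = -119*(-55) - 1870 = 6545 - 1870 = 4675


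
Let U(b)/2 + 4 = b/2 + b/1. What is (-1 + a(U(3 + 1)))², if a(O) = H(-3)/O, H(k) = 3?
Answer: 1/16 ≈ 0.062500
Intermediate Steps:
U(b) = -8 + 3*b (U(b) = -8 + 2*(b/2 + b/1) = -8 + 2*(b*(½) + b*1) = -8 + 2*(b/2 + b) = -8 + 2*(3*b/2) = -8 + 3*b)
a(O) = 3/O
(-1 + a(U(3 + 1)))² = (-1 + 3/(-8 + 3*(3 + 1)))² = (-1 + 3/(-8 + 3*4))² = (-1 + 3/(-8 + 12))² = (-1 + 3/4)² = (-1 + 3*(¼))² = (-1 + ¾)² = (-¼)² = 1/16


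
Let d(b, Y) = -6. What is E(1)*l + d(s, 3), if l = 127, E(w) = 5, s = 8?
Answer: 629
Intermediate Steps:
E(1)*l + d(s, 3) = 5*127 - 6 = 635 - 6 = 629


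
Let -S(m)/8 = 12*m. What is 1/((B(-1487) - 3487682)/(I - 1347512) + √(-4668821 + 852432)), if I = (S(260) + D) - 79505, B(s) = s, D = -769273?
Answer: 7750316641250/18829890643958123061 - 4933951562500*I*√3816389/18829890643958123061 ≈ 4.116e-7 - 0.00051189*I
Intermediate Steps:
S(m) = -96*m
I = -873738 (I = (-96*260 - 769273) - 79505 = (-24960 - 769273) - 79505 = -794233 - 79505 = -873738)
1/((B(-1487) - 3487682)/(I - 1347512) + √(-4668821 + 852432)) = 1/((-1487 - 3487682)/(-873738 - 1347512) + √(-4668821 + 852432)) = 1/(-3489169/(-2221250) + √(-3816389)) = 1/(-3489169*(-1/2221250) + I*√3816389) = 1/(3489169/2221250 + I*√3816389)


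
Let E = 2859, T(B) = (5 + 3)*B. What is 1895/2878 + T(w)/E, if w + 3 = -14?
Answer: 5026397/8228202 ≈ 0.61087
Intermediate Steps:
w = -17 (w = -3 - 14 = -17)
T(B) = 8*B
1895/2878 + T(w)/E = 1895/2878 + (8*(-17))/2859 = 1895*(1/2878) - 136*1/2859 = 1895/2878 - 136/2859 = 5026397/8228202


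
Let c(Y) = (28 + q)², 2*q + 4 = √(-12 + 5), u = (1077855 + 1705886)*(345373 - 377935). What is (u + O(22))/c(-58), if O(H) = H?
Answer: -362576697680/(52 + I*√7)² ≈ -1.3305e+8 + 1.3574e+7*I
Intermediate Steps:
u = -90644174442 (u = 2783741*(-32562) = -90644174442)
q = -2 + I*√7/2 (q = -2 + √(-12 + 5)/2 = -2 + √(-7)/2 = -2 + (I*√7)/2 = -2 + I*√7/2 ≈ -2.0 + 1.3229*I)
c(Y) = (26 + I*√7/2)² (c(Y) = (28 + (-2 + I*√7/2))² = (26 + I*√7/2)²)
(u + O(22))/c(-58) = (-90644174442 + 22)/(((52 + I*√7)²/4)) = -362576697680/(52 + I*√7)²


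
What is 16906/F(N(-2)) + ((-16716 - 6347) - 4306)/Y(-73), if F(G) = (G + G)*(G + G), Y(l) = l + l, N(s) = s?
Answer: 726545/584 ≈ 1244.1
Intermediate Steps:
Y(l) = 2*l
F(G) = 4*G² (F(G) = (2*G)*(2*G) = 4*G²)
16906/F(N(-2)) + ((-16716 - 6347) - 4306)/Y(-73) = 16906/((4*(-2)²)) + ((-16716 - 6347) - 4306)/((2*(-73))) = 16906/((4*4)) + (-23063 - 4306)/(-146) = 16906/16 - 27369*(-1/146) = 16906*(1/16) + 27369/146 = 8453/8 + 27369/146 = 726545/584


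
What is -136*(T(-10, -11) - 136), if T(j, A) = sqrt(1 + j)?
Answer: 18496 - 408*I ≈ 18496.0 - 408.0*I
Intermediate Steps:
-136*(T(-10, -11) - 136) = -136*(sqrt(1 - 10) - 136) = -136*(sqrt(-9) - 136) = -136*(3*I - 136) = -136*(-136 + 3*I) = 18496 - 408*I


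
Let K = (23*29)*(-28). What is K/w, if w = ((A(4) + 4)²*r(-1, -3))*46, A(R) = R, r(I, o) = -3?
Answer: 203/96 ≈ 2.1146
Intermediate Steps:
K = -18676 (K = 667*(-28) = -18676)
w = -8832 (w = ((4 + 4)²*(-3))*46 = (8²*(-3))*46 = (64*(-3))*46 = -192*46 = -8832)
K/w = -18676/(-8832) = -18676*(-1/8832) = 203/96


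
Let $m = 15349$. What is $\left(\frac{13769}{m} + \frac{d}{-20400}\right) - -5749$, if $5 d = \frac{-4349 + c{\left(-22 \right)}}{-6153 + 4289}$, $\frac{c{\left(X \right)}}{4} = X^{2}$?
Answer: $\frac{16779778924722863}{2918274672000} \approx 5749.9$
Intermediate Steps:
$c{\left(X \right)} = 4 X^{2}$
$d = \frac{2413}{9320}$ ($d = \frac{\left(-4349 + 4 \left(-22\right)^{2}\right) \frac{1}{-6153 + 4289}}{5} = \frac{\left(-4349 + 4 \cdot 484\right) \frac{1}{-1864}}{5} = \frac{\left(-4349 + 1936\right) \left(- \frac{1}{1864}\right)}{5} = \frac{\left(-2413\right) \left(- \frac{1}{1864}\right)}{5} = \frac{1}{5} \cdot \frac{2413}{1864} = \frac{2413}{9320} \approx 0.25891$)
$\left(\frac{13769}{m} + \frac{d}{-20400}\right) - -5749 = \left(\frac{13769}{15349} + \frac{2413}{9320 \left(-20400\right)}\right) - -5749 = \left(13769 \cdot \frac{1}{15349} + \frac{2413}{9320} \left(- \frac{1}{20400}\right)\right) + 5749 = \left(\frac{13769}{15349} - \frac{2413}{190128000}\right) + 5749 = \frac{2617835394863}{2918274672000} + 5749 = \frac{16779778924722863}{2918274672000}$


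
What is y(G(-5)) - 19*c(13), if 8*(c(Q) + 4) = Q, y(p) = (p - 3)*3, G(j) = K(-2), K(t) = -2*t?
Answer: 385/8 ≈ 48.125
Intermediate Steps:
G(j) = 4 (G(j) = -2*(-2) = 4)
y(p) = -9 + 3*p (y(p) = (-3 + p)*3 = -9 + 3*p)
c(Q) = -4 + Q/8
y(G(-5)) - 19*c(13) = (-9 + 3*4) - 19*(-4 + (⅛)*13) = (-9 + 12) - 19*(-4 + 13/8) = 3 - 19*(-19/8) = 3 + 361/8 = 385/8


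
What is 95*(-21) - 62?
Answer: -2057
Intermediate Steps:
95*(-21) - 62 = -1995 - 62 = -2057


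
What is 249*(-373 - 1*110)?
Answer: -120267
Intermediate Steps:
249*(-373 - 1*110) = 249*(-373 - 110) = 249*(-483) = -120267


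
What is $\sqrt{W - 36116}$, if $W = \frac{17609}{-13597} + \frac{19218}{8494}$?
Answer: $\frac{i \sqrt{120431120594695622146}}{57746459} \approx 190.04 i$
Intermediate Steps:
$W = \frac{55868150}{57746459}$ ($W = 17609 \left(- \frac{1}{13597}\right) + 19218 \cdot \frac{1}{8494} = - \frac{17609}{13597} + \frac{9609}{4247} = \frac{55868150}{57746459} \approx 0.96747$)
$\sqrt{W - 36116} = \sqrt{\frac{55868150}{57746459} - 36116} = \sqrt{- \frac{2085515245094}{57746459}} = \frac{i \sqrt{120431120594695622146}}{57746459}$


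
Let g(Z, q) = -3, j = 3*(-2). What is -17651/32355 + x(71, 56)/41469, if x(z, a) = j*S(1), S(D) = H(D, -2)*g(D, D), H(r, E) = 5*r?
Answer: -243019123/447243165 ≈ -0.54337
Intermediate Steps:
j = -6
S(D) = -15*D (S(D) = (5*D)*(-3) = -15*D)
x(z, a) = 90 (x(z, a) = -(-90) = -6*(-15) = 90)
-17651/32355 + x(71, 56)/41469 = -17651/32355 + 90/41469 = -17651*1/32355 + 90*(1/41469) = -17651/32355 + 30/13823 = -243019123/447243165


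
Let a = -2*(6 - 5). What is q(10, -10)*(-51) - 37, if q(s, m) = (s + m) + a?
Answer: 65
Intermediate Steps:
a = -2 (a = -2*1 = -2)
q(s, m) = -2 + m + s (q(s, m) = (s + m) - 2 = (m + s) - 2 = -2 + m + s)
q(10, -10)*(-51) - 37 = (-2 - 10 + 10)*(-51) - 37 = -2*(-51) - 37 = 102 - 37 = 65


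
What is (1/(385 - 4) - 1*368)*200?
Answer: -28041400/381 ≈ -73600.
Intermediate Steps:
(1/(385 - 4) - 1*368)*200 = (1/381 - 368)*200 = -140207/381*200 = -28041400/381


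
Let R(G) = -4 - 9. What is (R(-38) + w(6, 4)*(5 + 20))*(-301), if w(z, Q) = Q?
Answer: -26187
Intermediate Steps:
R(G) = -13
(R(-38) + w(6, 4)*(5 + 20))*(-301) = (-13 + 4*(5 + 20))*(-301) = (-13 + 4*25)*(-301) = (-13 + 100)*(-301) = 87*(-301) = -26187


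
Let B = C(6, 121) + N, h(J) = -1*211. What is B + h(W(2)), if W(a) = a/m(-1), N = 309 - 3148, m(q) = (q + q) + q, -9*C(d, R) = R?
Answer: -27571/9 ≈ -3063.4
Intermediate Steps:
C(d, R) = -R/9
m(q) = 3*q (m(q) = 2*q + q = 3*q)
N = -2839
W(a) = -a/3 (W(a) = a/((3*(-1))) = a/(-3) = a*(-1/3) = -a/3)
h(J) = -211
B = -25672/9 (B = -1/9*121 - 2839 = -121/9 - 2839 = -25672/9 ≈ -2852.4)
B + h(W(2)) = -25672/9 - 211 = -27571/9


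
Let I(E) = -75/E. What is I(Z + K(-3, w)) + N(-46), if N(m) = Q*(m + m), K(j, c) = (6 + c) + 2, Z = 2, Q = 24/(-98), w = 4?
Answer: 1683/98 ≈ 17.173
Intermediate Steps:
Q = -12/49 (Q = 24*(-1/98) = -12/49 ≈ -0.24490)
K(j, c) = 8 + c
N(m) = -24*m/49 (N(m) = -12*(m + m)/49 = -24*m/49)
I(Z + K(-3, w)) + N(-46) = -75/(2 + (8 + 4)) - 24/49*(-46) = -75/(2 + 12) + 1104/49 = -75/14 + 1104/49 = 1683/98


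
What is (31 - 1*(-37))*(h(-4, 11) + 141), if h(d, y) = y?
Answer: 10336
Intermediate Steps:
(31 - 1*(-37))*(h(-4, 11) + 141) = (31 - 1*(-37))*(11 + 141) = (31 + 37)*152 = 68*152 = 10336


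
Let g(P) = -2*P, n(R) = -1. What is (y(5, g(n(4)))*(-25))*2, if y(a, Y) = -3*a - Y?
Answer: 850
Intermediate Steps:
y(a, Y) = -Y - 3*a
(y(5, g(n(4)))*(-25))*2 = ((-(-2)*(-1) - 3*5)*(-25))*2 = ((-1*2 - 15)*(-25))*2 = ((-2 - 15)*(-25))*2 = -17*(-25)*2 = 425*2 = 850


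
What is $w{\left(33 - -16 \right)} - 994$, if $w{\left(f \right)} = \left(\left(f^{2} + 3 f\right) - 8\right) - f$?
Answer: $1497$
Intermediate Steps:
$w{\left(f \right)} = -8 + f^{2} + 2 f$ ($w{\left(f \right)} = \left(-8 + f^{2} + 3 f\right) - f = -8 + f^{2} + 2 f$)
$w{\left(33 - -16 \right)} - 994 = \left(-8 + \left(33 - -16\right)^{2} + 2 \left(33 - -16\right)\right) - 994 = \left(-8 + \left(33 + 16\right)^{2} + 2 \left(33 + 16\right)\right) - 994 = \left(-8 + 49^{2} + 2 \cdot 49\right) - 994 = \left(-8 + 2401 + 98\right) - 994 = 2491 - 994 = 1497$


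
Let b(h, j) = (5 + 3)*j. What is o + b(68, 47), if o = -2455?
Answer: -2079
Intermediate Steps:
b(h, j) = 8*j
o + b(68, 47) = -2455 + 8*47 = -2455 + 376 = -2079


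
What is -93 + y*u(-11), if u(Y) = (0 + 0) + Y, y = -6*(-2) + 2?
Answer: -247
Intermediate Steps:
y = 14 (y = 12 + 2 = 14)
u(Y) = Y (u(Y) = 0 + Y = Y)
-93 + y*u(-11) = -93 + 14*(-11) = -93 - 154 = -247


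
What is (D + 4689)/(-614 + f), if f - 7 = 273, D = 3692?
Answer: -8381/334 ≈ -25.093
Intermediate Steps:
f = 280 (f = 7 + 273 = 280)
(D + 4689)/(-614 + f) = (3692 + 4689)/(-614 + 280) = 8381/(-334) = 8381*(-1/334) = -8381/334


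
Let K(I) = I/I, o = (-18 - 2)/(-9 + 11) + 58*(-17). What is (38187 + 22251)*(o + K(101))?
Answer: -60135810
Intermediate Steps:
o = -996 (o = -20/2 - 986 = -20*1/2 - 986 = -10 - 986 = -996)
K(I) = 1
(38187 + 22251)*(o + K(101)) = (38187 + 22251)*(-996 + 1) = 60438*(-995) = -60135810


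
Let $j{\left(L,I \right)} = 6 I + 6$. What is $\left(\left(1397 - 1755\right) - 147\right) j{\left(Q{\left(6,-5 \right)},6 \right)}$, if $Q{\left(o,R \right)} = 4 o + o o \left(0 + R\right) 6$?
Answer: $-21210$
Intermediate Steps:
$Q{\left(o,R \right)} = 4 o + 6 R o^{2}$ ($Q{\left(o,R \right)} = 4 o + o^{2} R 6 = 4 o + o^{2} \cdot 6 R = 4 o + 6 R o^{2}$)
$j{\left(L,I \right)} = 6 + 6 I$
$\left(\left(1397 - 1755\right) - 147\right) j{\left(Q{\left(6,-5 \right)},6 \right)} = \left(\left(1397 - 1755\right) - 147\right) \left(6 + 6 \cdot 6\right) = \left(\left(1397 - 1755\right) - 147\right) \left(6 + 36\right) = \left(-358 - 147\right) 42 = \left(-505\right) 42 = -21210$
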